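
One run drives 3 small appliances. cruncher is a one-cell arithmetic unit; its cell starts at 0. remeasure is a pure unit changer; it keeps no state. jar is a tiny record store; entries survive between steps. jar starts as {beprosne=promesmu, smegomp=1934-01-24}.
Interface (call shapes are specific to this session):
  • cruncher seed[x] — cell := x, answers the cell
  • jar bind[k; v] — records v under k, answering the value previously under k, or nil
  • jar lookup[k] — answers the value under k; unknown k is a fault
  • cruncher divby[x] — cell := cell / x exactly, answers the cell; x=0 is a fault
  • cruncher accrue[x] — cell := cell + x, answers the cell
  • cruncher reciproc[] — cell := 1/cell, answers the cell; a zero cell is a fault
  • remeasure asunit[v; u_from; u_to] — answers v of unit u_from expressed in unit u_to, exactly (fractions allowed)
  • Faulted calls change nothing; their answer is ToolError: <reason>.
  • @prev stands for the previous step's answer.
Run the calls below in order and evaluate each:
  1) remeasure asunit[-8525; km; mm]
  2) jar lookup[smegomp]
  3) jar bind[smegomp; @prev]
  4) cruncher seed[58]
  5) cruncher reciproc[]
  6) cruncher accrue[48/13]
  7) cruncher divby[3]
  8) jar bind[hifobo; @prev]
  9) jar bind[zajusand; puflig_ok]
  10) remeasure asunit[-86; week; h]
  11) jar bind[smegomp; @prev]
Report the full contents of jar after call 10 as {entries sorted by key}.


Answer: {beprosne=promesmu, hifobo=2797/2262, smegomp=1934-01-24, zajusand=puflig_ok}

Derivation:
$ remeasure asunit -8525 km mm
[out] -8525000000
$ jar lookup smegomp
[out] 1934-01-24
$ jar bind smegomp @prev
[out] 1934-01-24
$ cruncher seed 58
[out] 58
$ cruncher reciproc
[out] 1/58
$ cruncher accrue 48/13
[out] 2797/754
$ cruncher divby 3
[out] 2797/2262
$ jar bind hifobo @prev
[out] nil
$ jar bind zajusand puflig_ok
[out] nil
$ remeasure asunit -86 week h
[out] -14448
$ jar bind smegomp @prev
[out] 1934-01-24


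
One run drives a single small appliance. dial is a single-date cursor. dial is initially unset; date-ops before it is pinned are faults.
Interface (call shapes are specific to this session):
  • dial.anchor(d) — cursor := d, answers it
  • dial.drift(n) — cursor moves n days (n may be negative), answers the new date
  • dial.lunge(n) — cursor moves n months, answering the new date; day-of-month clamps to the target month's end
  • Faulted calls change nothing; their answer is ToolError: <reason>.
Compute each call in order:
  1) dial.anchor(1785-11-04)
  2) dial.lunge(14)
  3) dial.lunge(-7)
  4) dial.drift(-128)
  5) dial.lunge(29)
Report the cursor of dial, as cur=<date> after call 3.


Answer: cur=1786-06-04

Derivation:
-> anchor(1785-11-04)
<- 1785-11-04
-> lunge(14)
<- 1787-01-04
-> lunge(-7)
<- 1786-06-04
-> drift(-128)
<- 1786-01-27
-> lunge(29)
<- 1788-06-27


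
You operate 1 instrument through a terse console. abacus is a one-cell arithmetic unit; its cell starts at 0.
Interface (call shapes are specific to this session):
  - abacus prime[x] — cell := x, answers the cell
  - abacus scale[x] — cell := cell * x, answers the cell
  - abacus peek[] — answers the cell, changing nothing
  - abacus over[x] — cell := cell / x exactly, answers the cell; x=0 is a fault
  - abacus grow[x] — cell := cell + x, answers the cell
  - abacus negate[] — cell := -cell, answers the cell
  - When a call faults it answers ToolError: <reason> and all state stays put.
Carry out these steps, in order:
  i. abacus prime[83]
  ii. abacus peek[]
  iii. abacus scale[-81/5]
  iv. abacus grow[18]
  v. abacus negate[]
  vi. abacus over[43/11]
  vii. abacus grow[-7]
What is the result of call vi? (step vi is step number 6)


Step: abacus prime[x='83']
Result: 83
Step: abacus peek[]
Result: 83
Step: abacus scale[x='-81/5']
Result: -6723/5
Step: abacus grow[x='18']
Result: -6633/5
Step: abacus negate[]
Result: 6633/5
Step: abacus over[x='43/11']
Result: 72963/215
Step: abacus grow[x='-7']
Result: 71458/215

Answer: 72963/215


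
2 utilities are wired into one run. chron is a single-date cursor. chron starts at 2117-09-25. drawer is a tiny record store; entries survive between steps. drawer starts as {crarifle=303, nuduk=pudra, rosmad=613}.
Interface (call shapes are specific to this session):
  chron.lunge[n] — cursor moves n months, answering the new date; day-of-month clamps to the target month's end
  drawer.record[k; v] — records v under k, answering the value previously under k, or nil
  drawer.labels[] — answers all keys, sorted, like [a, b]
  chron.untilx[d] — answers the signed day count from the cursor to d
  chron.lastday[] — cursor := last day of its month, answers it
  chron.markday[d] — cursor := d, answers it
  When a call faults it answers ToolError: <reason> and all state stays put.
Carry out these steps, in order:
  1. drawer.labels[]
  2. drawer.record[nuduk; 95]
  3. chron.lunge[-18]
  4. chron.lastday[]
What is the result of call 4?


;; 1. drawer.labels() => [crarifle, nuduk, rosmad]
;; 2. drawer.record(k: nuduk, v: 95) => pudra
;; 3. chron.lunge(n: -18) => 2116-03-25
;; 4. chron.lastday() => 2116-03-31

Answer: 2116-03-31


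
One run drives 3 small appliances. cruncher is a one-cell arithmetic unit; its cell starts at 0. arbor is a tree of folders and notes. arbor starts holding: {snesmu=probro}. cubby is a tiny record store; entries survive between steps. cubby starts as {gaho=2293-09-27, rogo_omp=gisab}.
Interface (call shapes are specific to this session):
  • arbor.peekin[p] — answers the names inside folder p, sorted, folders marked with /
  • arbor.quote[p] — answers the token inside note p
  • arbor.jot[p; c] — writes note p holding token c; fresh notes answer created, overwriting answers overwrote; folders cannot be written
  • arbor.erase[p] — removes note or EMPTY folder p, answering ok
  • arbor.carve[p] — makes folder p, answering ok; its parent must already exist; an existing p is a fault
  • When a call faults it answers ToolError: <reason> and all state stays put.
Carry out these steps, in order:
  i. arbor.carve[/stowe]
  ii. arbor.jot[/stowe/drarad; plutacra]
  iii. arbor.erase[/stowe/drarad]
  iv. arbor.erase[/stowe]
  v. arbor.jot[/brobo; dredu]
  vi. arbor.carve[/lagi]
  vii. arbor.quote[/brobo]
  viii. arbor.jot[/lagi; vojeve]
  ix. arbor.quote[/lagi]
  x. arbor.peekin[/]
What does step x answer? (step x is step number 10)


Answer: [brobo, lagi/, snesmu]

Derivation:
> arbor.carve p=/stowe
  ok
> arbor.jot p=/stowe/drarad c=plutacra
  created
> arbor.erase p=/stowe/drarad
  ok
> arbor.erase p=/stowe
  ok
> arbor.jot p=/brobo c=dredu
  created
> arbor.carve p=/lagi
  ok
> arbor.quote p=/brobo
  dredu
> arbor.jot p=/lagi c=vojeve
  ToolError: is a directory
> arbor.quote p=/lagi
  ToolError: is a directory
> arbor.peekin p=/
  [brobo, lagi/, snesmu]


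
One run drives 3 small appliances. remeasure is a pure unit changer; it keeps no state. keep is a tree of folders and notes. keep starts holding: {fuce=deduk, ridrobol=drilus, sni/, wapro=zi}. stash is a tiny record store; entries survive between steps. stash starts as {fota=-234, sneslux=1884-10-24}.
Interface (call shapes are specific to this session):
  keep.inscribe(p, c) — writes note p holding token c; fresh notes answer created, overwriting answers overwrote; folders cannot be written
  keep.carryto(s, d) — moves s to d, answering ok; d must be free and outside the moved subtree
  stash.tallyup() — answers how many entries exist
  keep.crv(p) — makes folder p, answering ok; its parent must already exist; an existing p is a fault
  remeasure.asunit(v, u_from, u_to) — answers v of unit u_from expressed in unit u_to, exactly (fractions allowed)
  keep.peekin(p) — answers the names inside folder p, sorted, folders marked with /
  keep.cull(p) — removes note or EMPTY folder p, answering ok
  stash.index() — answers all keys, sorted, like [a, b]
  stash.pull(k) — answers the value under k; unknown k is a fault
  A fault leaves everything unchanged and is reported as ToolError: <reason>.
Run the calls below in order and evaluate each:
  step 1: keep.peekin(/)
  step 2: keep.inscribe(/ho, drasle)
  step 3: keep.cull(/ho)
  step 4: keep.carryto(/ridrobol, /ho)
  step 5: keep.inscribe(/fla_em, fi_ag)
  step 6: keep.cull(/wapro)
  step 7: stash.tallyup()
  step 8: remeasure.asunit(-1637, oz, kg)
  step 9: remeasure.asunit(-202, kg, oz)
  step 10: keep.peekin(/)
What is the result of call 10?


-> peekin(p→/)
<- [fuce, ridrobol, sni/, wapro]
-> inscribe(p→/ho, c→drasle)
<- created
-> cull(p→/ho)
<- ok
-> carryto(s→/ridrobol, d→/ho)
<- ok
-> inscribe(p→/fla_em, c→fi_ag)
<- created
-> cull(p→/wapro)
<- ok
-> tallyup()
<- 2
-> asunit(v→-1637, u_from→oz, u_to→kg)
<- -74253070969/1600000000
-> asunit(v→-202, u_from→kg, u_to→oz)
<- -323200000000/45359237
-> peekin(p→/)
<- [fla_em, fuce, ho, sni/]

Answer: [fla_em, fuce, ho, sni/]


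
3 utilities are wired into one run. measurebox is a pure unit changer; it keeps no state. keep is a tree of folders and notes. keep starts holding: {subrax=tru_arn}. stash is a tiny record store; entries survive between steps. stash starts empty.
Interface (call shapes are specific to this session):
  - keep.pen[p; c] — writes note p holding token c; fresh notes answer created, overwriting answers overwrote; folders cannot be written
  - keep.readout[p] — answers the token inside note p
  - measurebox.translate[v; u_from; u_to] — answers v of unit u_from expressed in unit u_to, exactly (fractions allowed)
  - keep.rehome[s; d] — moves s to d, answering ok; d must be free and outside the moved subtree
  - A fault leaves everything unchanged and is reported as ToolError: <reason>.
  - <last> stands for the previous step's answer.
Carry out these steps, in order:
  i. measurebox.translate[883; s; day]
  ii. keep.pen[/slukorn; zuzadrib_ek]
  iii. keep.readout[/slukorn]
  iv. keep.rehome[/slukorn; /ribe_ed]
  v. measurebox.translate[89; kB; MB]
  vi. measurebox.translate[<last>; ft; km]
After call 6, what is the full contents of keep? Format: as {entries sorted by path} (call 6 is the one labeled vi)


Answer: {ribe_ed=zuzadrib_ek, subrax=tru_arn}

Derivation:
Next I call measurebox.translate passing 883, s, day, — result: 883/86400.
Calling keep.pen passing /slukorn, zuzadrib_ek, and observe created.
I run keep.readout passing /slukorn, — result: zuzadrib_ek.
I invoke keep.rehome passing /slukorn, /ribe_ed: ok.
Then measurebox.translate passing 89, kB, MB, giving 89/1000.
Then measurebox.translate passing <last>, ft, km, which returns 33909/1250000000.


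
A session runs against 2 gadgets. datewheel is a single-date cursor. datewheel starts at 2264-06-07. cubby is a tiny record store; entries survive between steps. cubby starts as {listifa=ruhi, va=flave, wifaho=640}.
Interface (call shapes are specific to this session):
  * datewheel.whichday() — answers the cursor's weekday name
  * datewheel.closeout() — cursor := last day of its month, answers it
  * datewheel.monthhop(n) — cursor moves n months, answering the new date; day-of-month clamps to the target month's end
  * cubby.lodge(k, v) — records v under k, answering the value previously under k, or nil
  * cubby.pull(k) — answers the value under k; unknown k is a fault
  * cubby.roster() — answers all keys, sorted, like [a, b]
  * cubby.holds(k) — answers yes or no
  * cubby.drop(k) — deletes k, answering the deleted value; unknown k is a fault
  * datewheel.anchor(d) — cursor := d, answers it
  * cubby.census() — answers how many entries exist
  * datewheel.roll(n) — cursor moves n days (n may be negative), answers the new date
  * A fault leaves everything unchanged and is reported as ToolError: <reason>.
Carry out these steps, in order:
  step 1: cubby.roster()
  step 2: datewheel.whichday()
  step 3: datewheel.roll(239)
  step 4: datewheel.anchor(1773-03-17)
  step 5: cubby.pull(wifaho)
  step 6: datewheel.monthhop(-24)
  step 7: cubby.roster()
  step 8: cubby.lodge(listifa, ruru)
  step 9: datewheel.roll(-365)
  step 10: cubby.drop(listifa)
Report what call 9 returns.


Act: cubby.roster[]
Obs: [listifa, va, wifaho]
Act: datewheel.whichday[]
Obs: Tuesday
Act: datewheel.roll[n='239']
Obs: 2265-02-01
Act: datewheel.anchor[d='1773-03-17']
Obs: 1773-03-17
Act: cubby.pull[k='wifaho']
Obs: 640
Act: datewheel.monthhop[n='-24']
Obs: 1771-03-17
Act: cubby.roster[]
Obs: [listifa, va, wifaho]
Act: cubby.lodge[k='listifa'; v='ruru']
Obs: ruhi
Act: datewheel.roll[n='-365']
Obs: 1770-03-17
Act: cubby.drop[k='listifa']
Obs: ruru

Answer: 1770-03-17


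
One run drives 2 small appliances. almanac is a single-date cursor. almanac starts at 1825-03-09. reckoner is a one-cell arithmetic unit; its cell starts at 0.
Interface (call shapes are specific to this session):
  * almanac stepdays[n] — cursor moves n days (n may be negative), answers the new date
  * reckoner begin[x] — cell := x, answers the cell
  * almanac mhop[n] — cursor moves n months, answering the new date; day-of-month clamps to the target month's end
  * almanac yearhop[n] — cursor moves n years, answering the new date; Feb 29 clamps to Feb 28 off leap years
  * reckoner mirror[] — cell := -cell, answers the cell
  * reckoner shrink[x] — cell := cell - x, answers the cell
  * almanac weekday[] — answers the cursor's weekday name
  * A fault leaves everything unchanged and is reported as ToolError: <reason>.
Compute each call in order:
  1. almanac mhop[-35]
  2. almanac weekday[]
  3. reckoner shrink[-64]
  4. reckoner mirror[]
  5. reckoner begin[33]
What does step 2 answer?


Answer: Tuesday

Derivation:
>> almanac mhop(n→-35)
<< 1822-04-09
>> almanac weekday()
<< Tuesday
>> reckoner shrink(x→-64)
<< 64
>> reckoner mirror()
<< -64
>> reckoner begin(x→33)
<< 33


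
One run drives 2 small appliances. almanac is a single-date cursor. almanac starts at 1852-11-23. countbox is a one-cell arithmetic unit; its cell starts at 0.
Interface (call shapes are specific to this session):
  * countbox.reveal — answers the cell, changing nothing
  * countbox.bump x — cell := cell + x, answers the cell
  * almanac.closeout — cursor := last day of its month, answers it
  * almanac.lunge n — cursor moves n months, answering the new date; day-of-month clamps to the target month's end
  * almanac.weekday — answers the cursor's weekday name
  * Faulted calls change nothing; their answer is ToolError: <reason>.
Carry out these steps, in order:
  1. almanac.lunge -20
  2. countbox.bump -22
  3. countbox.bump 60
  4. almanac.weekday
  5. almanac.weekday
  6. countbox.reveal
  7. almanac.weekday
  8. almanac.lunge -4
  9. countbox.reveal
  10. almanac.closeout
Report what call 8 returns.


Answer: 1850-11-23

Derivation:
>>> almanac.lunge n: -20
:: 1851-03-23
>>> countbox.bump x: -22
:: -22
>>> countbox.bump x: 60
:: 38
>>> almanac.weekday
:: Sunday
>>> almanac.weekday
:: Sunday
>>> countbox.reveal
:: 38
>>> almanac.weekday
:: Sunday
>>> almanac.lunge n: -4
:: 1850-11-23
>>> countbox.reveal
:: 38
>>> almanac.closeout
:: 1850-11-30


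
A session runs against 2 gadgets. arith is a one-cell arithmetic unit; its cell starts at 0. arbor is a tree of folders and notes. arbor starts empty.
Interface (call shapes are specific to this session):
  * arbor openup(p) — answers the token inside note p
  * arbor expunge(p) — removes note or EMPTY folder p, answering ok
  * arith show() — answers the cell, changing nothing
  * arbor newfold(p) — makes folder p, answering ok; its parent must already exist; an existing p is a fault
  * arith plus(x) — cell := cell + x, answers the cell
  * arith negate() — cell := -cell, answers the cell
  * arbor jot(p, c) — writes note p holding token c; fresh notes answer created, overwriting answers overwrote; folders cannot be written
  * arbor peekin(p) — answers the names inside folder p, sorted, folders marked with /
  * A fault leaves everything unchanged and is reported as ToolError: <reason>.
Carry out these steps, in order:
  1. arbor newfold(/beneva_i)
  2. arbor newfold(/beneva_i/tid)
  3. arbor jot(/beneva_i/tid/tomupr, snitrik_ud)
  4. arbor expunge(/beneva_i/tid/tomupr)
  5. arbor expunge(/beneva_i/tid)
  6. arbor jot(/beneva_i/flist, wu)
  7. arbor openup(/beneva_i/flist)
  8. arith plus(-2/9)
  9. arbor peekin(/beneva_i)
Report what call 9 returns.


Step: arbor newfold[/beneva_i]
Result: ok
Step: arbor newfold[/beneva_i/tid]
Result: ok
Step: arbor jot[/beneva_i/tid/tomupr; snitrik_ud]
Result: created
Step: arbor expunge[/beneva_i/tid/tomupr]
Result: ok
Step: arbor expunge[/beneva_i/tid]
Result: ok
Step: arbor jot[/beneva_i/flist; wu]
Result: created
Step: arbor openup[/beneva_i/flist]
Result: wu
Step: arith plus[-2/9]
Result: -2/9
Step: arbor peekin[/beneva_i]
Result: [flist]

Answer: [flist]


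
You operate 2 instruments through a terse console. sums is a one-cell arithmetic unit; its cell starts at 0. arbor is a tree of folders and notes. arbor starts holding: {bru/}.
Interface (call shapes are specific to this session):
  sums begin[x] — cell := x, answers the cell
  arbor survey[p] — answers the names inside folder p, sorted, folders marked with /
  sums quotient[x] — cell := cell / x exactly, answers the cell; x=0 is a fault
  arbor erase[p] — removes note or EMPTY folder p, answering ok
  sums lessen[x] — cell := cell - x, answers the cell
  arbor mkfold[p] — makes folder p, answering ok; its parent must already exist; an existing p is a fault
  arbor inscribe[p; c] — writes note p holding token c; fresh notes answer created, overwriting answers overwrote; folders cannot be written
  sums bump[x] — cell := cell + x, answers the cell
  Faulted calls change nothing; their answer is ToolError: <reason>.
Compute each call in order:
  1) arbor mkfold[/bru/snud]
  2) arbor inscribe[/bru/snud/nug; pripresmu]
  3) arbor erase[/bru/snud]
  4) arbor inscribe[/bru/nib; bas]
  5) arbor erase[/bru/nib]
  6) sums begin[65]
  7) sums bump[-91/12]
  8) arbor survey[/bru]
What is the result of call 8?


Answer: [snud/]

Derivation:
;; arbor mkfold(p='/bru/snud') ~> ok
;; arbor inscribe(p='/bru/snud/nug', c='pripresmu') ~> created
;; arbor erase(p='/bru/snud') ~> ToolError: not empty
;; arbor inscribe(p='/bru/nib', c='bas') ~> created
;; arbor erase(p='/bru/nib') ~> ok
;; sums begin(x='65') ~> 65
;; sums bump(x='-91/12') ~> 689/12
;; arbor survey(p='/bru') ~> [snud/]


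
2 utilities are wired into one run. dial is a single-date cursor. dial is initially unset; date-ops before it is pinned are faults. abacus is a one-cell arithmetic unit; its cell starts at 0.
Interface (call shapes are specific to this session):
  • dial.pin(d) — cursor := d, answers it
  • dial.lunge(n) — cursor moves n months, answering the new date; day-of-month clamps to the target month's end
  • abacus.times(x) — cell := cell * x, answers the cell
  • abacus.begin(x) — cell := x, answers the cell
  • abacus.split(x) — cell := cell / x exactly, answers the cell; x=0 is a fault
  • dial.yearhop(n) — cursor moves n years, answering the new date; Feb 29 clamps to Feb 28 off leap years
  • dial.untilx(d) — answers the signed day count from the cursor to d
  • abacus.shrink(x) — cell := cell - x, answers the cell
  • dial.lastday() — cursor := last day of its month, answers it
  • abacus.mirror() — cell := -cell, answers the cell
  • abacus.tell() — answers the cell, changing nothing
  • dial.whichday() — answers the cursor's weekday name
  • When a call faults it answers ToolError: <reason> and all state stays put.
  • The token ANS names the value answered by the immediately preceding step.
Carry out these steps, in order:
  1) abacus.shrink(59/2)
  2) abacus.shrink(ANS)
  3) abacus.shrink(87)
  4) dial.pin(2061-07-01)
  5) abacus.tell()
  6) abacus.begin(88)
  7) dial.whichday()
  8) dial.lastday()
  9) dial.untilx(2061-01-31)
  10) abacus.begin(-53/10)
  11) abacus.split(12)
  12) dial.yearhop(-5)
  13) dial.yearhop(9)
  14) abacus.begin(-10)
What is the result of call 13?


Answer: 2065-07-31

Derivation:
;; abacus.shrink(x→59/2) == -59/2
;; abacus.shrink(x→ANS) == 0
;; abacus.shrink(x→87) == -87
;; dial.pin(d→2061-07-01) == 2061-07-01
;; abacus.tell() == -87
;; abacus.begin(x→88) == 88
;; dial.whichday() == Friday
;; dial.lastday() == 2061-07-31
;; dial.untilx(d→2061-01-31) == -181
;; abacus.begin(x→-53/10) == -53/10
;; abacus.split(x→12) == -53/120
;; dial.yearhop(n→-5) == 2056-07-31
;; dial.yearhop(n→9) == 2065-07-31
;; abacus.begin(x→-10) == -10


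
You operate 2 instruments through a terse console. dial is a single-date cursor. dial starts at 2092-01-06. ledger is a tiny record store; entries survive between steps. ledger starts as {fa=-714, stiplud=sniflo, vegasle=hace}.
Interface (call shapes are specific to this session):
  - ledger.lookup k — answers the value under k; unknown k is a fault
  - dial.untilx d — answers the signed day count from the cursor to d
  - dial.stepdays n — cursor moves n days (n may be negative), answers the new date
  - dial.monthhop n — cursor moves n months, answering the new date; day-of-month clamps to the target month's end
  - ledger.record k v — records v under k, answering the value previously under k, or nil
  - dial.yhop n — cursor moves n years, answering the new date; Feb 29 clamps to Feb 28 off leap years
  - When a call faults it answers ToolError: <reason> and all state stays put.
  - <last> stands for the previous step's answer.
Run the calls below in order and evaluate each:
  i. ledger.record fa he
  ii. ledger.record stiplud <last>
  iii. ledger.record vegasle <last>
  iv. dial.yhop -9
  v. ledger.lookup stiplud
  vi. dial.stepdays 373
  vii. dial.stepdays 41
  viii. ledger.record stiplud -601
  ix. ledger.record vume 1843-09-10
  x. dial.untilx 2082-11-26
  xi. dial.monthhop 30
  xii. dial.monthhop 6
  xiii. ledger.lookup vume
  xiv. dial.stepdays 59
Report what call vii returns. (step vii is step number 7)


Answer: 2084-02-24

Derivation:
→ ledger.record(fa, he)
← -714
→ ledger.record(stiplud, <last>)
← sniflo
→ ledger.record(vegasle, <last>)
← hace
→ dial.yhop(-9)
← 2083-01-06
→ ledger.lookup(stiplud)
← -714
→ dial.stepdays(373)
← 2084-01-14
→ dial.stepdays(41)
← 2084-02-24
→ ledger.record(stiplud, -601)
← -714
→ ledger.record(vume, 1843-09-10)
← nil
→ dial.untilx(2082-11-26)
← -455
→ dial.monthhop(30)
← 2086-08-24
→ dial.monthhop(6)
← 2087-02-24
→ ledger.lookup(vume)
← 1843-09-10
→ dial.stepdays(59)
← 2087-04-24


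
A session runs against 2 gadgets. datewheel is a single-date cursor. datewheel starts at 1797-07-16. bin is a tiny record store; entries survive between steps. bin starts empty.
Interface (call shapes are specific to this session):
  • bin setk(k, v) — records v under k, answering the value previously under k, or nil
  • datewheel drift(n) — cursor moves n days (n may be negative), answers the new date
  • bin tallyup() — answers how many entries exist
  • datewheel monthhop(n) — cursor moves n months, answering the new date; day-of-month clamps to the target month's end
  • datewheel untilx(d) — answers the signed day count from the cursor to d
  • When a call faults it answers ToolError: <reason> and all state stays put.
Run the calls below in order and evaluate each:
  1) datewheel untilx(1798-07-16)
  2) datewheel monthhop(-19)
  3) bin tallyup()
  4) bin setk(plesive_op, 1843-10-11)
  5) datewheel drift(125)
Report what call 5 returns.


~$ datewheel untilx d→1798-07-16
[out] 365
~$ datewheel monthhop n→-19
[out] 1795-12-16
~$ bin tallyup
[out] 0
~$ bin setk k→plesive_op v→1843-10-11
[out] nil
~$ datewheel drift n→125
[out] 1796-04-19

Answer: 1796-04-19


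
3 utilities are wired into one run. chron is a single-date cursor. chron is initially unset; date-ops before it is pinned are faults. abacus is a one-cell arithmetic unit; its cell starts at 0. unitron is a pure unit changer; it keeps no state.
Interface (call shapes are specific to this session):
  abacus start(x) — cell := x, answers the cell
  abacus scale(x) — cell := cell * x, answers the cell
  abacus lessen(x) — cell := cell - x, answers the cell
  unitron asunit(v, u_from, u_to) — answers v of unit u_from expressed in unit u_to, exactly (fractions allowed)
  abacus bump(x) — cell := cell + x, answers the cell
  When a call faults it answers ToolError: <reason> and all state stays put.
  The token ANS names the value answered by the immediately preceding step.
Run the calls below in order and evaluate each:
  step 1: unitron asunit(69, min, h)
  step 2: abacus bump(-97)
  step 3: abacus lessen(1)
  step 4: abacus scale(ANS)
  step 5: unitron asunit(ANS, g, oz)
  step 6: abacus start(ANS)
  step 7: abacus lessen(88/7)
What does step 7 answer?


~$ unitron asunit v: 69 u_from: min u_to: h
= 23/20
~$ abacus bump x: -97
= -97
~$ abacus lessen x: 1
= -98
~$ abacus scale x: ANS
= 9604
~$ unitron asunit v: ANS u_from: g u_to: oz
= 2195200000/6479891
~$ abacus start x: ANS
= 2195200000/6479891
~$ abacus lessen x: 88/7
= 14796169592/45359237

Answer: 14796169592/45359237


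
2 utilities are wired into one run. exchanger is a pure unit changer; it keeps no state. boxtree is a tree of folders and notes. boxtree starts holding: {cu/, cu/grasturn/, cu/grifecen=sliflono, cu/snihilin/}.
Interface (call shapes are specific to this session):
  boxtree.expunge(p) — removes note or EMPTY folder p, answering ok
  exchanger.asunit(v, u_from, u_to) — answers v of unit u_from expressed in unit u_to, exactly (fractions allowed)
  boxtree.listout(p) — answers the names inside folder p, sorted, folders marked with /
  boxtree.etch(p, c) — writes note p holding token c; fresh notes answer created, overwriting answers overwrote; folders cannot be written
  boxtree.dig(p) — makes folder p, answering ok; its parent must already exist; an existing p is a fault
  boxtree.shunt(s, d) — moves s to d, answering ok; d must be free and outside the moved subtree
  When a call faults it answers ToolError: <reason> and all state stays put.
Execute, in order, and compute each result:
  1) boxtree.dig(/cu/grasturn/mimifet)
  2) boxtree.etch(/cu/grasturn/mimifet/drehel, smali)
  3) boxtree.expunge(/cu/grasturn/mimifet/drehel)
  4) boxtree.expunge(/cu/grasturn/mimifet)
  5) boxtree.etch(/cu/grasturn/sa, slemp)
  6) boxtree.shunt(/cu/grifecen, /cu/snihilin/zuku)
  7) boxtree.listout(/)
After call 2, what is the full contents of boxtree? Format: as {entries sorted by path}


I try dig with p: /cu/grasturn/mimifet, and get ok.
Next I call etch with p: /cu/grasturn/mimifet/drehel, c: smali, yielding created.
I use expunge with p: /cu/grasturn/mimifet/drehel, and observe ok.
Next I call expunge with p: /cu/grasturn/mimifet, and get ok.
I use etch with p: /cu/grasturn/sa, c: slemp, → created.
Calling shunt with s: /cu/grifecen, d: /cu/snihilin/zuku, and see ok.
Now I run listout with p: /, — result: [cu/].

Answer: {cu/, cu/grasturn/, cu/grasturn/mimifet/, cu/grasturn/mimifet/drehel=smali, cu/grifecen=sliflono, cu/snihilin/}


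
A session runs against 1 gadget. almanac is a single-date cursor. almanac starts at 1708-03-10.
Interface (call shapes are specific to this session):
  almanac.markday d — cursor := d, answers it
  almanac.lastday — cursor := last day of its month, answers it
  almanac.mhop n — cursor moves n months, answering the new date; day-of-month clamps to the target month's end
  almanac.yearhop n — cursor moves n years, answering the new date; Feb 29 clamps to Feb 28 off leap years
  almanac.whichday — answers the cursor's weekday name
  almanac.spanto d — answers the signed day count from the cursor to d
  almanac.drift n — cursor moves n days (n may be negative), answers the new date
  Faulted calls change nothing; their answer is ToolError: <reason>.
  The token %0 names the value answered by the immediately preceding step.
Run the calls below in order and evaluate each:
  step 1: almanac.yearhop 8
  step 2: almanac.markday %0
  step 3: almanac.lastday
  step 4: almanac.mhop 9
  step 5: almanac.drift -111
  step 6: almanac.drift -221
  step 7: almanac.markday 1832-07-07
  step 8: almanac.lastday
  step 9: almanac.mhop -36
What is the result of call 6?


% yearhop n='8'
:: 1716-03-10
% markday d='%0'
:: 1716-03-10
% lastday
:: 1716-03-31
% mhop n='9'
:: 1716-12-31
% drift n='-111'
:: 1716-09-11
% drift n='-221'
:: 1716-02-03
% markday d='1832-07-07'
:: 1832-07-07
% lastday
:: 1832-07-31
% mhop n='-36'
:: 1829-07-31

Answer: 1716-02-03


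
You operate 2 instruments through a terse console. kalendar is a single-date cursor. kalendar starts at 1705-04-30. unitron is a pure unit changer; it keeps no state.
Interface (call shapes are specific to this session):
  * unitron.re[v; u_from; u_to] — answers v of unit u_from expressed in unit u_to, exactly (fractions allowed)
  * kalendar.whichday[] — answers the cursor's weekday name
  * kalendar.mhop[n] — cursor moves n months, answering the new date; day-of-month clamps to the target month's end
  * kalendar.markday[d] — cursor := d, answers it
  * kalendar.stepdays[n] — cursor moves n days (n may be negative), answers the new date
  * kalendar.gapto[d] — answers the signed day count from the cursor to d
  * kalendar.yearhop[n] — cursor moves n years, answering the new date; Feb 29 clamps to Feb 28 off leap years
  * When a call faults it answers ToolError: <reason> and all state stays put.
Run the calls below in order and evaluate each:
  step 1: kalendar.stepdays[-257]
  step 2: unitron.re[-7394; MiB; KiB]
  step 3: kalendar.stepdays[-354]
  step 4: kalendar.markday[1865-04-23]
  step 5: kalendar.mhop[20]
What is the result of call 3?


Answer: 1703-08-28

Derivation:
>> kalendar.stepdays(-257)
<< 1704-08-16
>> unitron.re(-7394, MiB, KiB)
<< -7571456
>> kalendar.stepdays(-354)
<< 1703-08-28
>> kalendar.markday(1865-04-23)
<< 1865-04-23
>> kalendar.mhop(20)
<< 1866-12-23


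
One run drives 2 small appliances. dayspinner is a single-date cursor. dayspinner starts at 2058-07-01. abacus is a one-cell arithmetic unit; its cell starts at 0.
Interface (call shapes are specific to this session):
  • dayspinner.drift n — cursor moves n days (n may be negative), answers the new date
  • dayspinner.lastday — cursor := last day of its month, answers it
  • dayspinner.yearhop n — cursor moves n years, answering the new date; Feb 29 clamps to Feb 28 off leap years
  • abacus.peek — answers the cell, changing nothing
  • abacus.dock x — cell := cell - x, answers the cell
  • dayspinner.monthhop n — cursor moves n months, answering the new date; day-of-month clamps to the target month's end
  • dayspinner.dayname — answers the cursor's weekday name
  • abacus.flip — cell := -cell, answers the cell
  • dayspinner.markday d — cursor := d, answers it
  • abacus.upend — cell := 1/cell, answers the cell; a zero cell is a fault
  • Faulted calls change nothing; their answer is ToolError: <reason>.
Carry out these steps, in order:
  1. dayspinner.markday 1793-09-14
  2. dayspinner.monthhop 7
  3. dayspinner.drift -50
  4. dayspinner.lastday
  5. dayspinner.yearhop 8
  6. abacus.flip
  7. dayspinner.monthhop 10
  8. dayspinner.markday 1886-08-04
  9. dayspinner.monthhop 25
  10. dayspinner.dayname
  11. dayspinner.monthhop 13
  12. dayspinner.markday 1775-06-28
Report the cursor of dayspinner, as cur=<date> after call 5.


Answer: cur=1802-02-28

Derivation:
>>> markday d: 1793-09-14
  1793-09-14
>>> monthhop n: 7
  1794-04-14
>>> drift n: -50
  1794-02-23
>>> lastday
  1794-02-28
>>> yearhop n: 8
  1802-02-28
>>> flip
  0
>>> monthhop n: 10
  1802-12-28
>>> markday d: 1886-08-04
  1886-08-04
>>> monthhop n: 25
  1888-09-04
>>> dayname
  Tuesday
>>> monthhop n: 13
  1889-10-04
>>> markday d: 1775-06-28
  1775-06-28


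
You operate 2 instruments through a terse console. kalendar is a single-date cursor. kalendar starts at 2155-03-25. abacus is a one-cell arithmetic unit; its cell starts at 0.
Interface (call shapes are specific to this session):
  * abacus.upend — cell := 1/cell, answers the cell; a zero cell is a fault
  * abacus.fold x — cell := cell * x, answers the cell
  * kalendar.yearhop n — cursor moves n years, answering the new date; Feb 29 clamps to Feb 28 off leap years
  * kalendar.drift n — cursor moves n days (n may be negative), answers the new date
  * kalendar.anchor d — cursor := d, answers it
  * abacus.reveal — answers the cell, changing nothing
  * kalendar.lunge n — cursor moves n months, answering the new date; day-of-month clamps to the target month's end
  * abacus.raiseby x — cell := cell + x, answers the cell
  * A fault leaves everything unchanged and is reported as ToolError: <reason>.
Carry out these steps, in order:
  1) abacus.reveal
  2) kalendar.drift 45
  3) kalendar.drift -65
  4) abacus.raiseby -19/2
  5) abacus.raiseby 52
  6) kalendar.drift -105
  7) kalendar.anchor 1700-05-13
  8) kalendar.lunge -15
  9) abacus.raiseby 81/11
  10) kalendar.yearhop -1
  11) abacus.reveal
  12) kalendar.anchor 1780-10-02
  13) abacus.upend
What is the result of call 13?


-- 1. reveal() => 0
-- 2. drift(n=45) => 2155-05-09
-- 3. drift(n=-65) => 2155-03-05
-- 4. raiseby(x=-19/2) => -19/2
-- 5. raiseby(x=52) => 85/2
-- 6. drift(n=-105) => 2154-11-20
-- 7. anchor(d=1700-05-13) => 1700-05-13
-- 8. lunge(n=-15) => 1699-02-13
-- 9. raiseby(x=81/11) => 1097/22
-- 10. yearhop(n=-1) => 1698-02-13
-- 11. reveal() => 1097/22
-- 12. anchor(d=1780-10-02) => 1780-10-02
-- 13. upend() => 22/1097

Answer: 22/1097


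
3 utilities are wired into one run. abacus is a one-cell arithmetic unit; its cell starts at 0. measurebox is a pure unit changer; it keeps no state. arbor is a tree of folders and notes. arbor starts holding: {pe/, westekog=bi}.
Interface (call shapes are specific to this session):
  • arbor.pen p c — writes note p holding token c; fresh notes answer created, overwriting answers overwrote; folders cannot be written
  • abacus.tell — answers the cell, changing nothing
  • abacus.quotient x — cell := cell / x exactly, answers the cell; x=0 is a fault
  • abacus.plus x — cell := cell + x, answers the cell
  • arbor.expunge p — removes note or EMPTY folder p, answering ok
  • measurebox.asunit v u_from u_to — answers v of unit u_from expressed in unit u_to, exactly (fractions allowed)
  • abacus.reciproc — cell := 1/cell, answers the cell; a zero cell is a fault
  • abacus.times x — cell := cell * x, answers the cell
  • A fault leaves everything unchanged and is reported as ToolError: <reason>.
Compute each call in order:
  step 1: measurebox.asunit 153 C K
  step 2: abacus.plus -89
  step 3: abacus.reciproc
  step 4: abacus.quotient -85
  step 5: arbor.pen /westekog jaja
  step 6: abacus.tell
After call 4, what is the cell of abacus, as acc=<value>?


Answer: acc=1/7565

Derivation:
Now I run asunit with 153, C, K, yielding 8523/20.
I try plus with -89, yielding -89.
I run reciproc(), and observe -1/89.
I use quotient with -85, giving 1/7565.
I call pen with /westekog, jaja, yielding overwrote.
I use tell: 1/7565.


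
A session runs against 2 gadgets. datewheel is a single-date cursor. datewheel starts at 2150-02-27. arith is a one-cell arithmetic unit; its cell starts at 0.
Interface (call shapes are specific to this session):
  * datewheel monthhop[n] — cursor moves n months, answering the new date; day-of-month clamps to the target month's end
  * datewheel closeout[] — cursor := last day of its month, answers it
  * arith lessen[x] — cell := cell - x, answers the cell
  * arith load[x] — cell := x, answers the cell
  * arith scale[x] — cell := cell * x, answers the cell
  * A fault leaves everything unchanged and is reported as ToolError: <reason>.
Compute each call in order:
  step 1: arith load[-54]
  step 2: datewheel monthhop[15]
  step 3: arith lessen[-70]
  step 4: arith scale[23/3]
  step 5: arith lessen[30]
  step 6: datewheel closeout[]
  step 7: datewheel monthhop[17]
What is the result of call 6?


$ arith load -54
[out] -54
$ datewheel monthhop 15
[out] 2151-05-27
$ arith lessen -70
[out] 16
$ arith scale 23/3
[out] 368/3
$ arith lessen 30
[out] 278/3
$ datewheel closeout
[out] 2151-05-31
$ datewheel monthhop 17
[out] 2152-10-31

Answer: 2151-05-31


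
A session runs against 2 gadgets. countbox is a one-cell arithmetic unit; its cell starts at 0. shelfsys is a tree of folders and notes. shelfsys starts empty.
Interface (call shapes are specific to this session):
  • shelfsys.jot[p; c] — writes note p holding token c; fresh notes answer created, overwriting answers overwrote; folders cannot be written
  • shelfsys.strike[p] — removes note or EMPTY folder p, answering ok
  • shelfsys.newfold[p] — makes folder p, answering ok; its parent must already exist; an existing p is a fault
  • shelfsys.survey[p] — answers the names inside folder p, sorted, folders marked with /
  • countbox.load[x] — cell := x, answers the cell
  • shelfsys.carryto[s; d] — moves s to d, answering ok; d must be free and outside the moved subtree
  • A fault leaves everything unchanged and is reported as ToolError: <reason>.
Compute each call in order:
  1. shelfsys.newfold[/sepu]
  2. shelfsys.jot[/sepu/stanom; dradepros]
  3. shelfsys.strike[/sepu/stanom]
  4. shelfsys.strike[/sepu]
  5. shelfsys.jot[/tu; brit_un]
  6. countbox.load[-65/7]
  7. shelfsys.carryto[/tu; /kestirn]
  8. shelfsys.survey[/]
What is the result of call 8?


Answer: [kestirn]

Derivation:
[in] shelfsys.newfold p→/sepu
:: ok
[in] shelfsys.jot p→/sepu/stanom c→dradepros
:: created
[in] shelfsys.strike p→/sepu/stanom
:: ok
[in] shelfsys.strike p→/sepu
:: ok
[in] shelfsys.jot p→/tu c→brit_un
:: created
[in] countbox.load x→-65/7
:: -65/7
[in] shelfsys.carryto s→/tu d→/kestirn
:: ok
[in] shelfsys.survey p→/
:: [kestirn]


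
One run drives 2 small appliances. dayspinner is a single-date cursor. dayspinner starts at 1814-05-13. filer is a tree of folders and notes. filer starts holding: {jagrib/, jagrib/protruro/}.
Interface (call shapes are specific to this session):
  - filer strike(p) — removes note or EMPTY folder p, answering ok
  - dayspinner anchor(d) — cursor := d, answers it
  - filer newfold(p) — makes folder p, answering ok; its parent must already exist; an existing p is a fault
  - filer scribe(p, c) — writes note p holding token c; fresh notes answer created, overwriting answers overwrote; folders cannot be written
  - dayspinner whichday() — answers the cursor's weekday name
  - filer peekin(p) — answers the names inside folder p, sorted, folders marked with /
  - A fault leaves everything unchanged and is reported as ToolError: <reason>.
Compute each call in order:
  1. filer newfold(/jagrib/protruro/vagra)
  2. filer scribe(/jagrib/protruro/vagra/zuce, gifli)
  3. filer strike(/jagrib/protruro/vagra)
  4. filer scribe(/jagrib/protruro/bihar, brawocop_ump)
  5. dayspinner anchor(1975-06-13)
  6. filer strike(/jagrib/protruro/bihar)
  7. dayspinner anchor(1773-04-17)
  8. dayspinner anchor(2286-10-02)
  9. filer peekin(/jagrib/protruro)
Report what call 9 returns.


> filer newfold p: /jagrib/protruro/vagra
[out] ok
> filer scribe p: /jagrib/protruro/vagra/zuce c: gifli
[out] created
> filer strike p: /jagrib/protruro/vagra
[out] ToolError: not empty
> filer scribe p: /jagrib/protruro/bihar c: brawocop_ump
[out] created
> dayspinner anchor d: 1975-06-13
[out] 1975-06-13
> filer strike p: /jagrib/protruro/bihar
[out] ok
> dayspinner anchor d: 1773-04-17
[out] 1773-04-17
> dayspinner anchor d: 2286-10-02
[out] 2286-10-02
> filer peekin p: /jagrib/protruro
[out] [vagra/]

Answer: [vagra/]


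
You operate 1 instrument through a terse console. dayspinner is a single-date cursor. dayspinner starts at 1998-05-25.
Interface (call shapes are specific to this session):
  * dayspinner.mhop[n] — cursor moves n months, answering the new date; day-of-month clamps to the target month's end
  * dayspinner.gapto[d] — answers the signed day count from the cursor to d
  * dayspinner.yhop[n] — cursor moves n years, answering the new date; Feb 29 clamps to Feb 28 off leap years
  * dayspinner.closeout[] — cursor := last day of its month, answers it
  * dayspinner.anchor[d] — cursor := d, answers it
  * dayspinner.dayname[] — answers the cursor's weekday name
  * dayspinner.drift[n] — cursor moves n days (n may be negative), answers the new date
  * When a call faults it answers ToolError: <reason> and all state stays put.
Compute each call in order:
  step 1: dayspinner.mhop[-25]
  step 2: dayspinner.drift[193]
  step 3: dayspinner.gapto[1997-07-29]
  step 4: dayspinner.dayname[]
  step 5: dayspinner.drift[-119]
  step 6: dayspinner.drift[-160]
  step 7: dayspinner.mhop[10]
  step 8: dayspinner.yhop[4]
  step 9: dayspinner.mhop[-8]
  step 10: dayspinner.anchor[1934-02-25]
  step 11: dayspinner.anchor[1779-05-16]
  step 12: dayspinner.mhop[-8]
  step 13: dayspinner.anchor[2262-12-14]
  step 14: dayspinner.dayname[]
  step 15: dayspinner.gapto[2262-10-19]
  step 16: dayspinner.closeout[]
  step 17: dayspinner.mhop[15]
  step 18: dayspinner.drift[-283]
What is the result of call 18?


Answer: 2263-06-22

Derivation:
Act: dayspinner.mhop[n: -25]
Obs: 1996-04-25
Act: dayspinner.drift[n: 193]
Obs: 1996-11-04
Act: dayspinner.gapto[d: 1997-07-29]
Obs: 267
Act: dayspinner.dayname[]
Obs: Monday
Act: dayspinner.drift[n: -119]
Obs: 1996-07-08
Act: dayspinner.drift[n: -160]
Obs: 1996-01-30
Act: dayspinner.mhop[n: 10]
Obs: 1996-11-30
Act: dayspinner.yhop[n: 4]
Obs: 2000-11-30
Act: dayspinner.mhop[n: -8]
Obs: 2000-03-30
Act: dayspinner.anchor[d: 1934-02-25]
Obs: 1934-02-25
Act: dayspinner.anchor[d: 1779-05-16]
Obs: 1779-05-16
Act: dayspinner.mhop[n: -8]
Obs: 1778-09-16
Act: dayspinner.anchor[d: 2262-12-14]
Obs: 2262-12-14
Act: dayspinner.dayname[]
Obs: Sunday
Act: dayspinner.gapto[d: 2262-10-19]
Obs: -56
Act: dayspinner.closeout[]
Obs: 2262-12-31
Act: dayspinner.mhop[n: 15]
Obs: 2264-03-31
Act: dayspinner.drift[n: -283]
Obs: 2263-06-22
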